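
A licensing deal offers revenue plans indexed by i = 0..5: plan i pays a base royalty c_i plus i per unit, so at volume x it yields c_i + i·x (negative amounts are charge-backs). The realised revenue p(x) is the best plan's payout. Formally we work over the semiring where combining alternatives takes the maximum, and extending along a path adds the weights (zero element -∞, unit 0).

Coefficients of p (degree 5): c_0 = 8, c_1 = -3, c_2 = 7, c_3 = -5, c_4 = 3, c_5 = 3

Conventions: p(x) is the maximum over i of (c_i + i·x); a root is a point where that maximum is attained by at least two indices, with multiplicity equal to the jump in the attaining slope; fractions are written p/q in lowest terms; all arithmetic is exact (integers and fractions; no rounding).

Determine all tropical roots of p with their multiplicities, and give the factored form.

hull edge (i=0, c=8) to (i=2, c=7): slope -1/2, span 2
hull edge (i=2, c=7) to (i=5, c=3): slope -4/3, span 3
Factored form: p(x) = 3 ⊗ (x ⊕ 1/2) ⊗ (x ⊕ 1/2) ⊗ (x ⊕ 4/3) ⊗ (x ⊕ 4/3) ⊗ (x ⊕ 4/3)
Answer: roots = 1/2 (mult 2), 4/3 (mult 3)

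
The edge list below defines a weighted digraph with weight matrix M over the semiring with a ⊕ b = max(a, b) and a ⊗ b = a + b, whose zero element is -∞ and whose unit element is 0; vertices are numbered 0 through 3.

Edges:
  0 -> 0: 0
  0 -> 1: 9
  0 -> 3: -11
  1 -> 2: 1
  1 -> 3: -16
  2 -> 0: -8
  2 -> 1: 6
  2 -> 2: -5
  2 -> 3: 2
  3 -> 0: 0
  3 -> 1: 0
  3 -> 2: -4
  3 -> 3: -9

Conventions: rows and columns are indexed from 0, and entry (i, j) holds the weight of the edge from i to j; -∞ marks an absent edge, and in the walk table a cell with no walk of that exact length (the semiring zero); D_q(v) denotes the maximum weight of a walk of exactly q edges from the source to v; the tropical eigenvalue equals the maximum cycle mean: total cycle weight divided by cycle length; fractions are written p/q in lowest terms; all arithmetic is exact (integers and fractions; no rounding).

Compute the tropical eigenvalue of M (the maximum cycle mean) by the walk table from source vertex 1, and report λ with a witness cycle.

q=0: [-∞, 0, -∞, -∞]
q=1: [-∞, -∞, 1, -16]
q=2: [-7, 7, -4, 3]
q=3: [3, 3, 8, -2]
q=4: [3, 14, 4, 10]
Optimal cycle mean attained by: cycle 1->2->1, total 1 + 6, length 2.
Answer: λ = 7/2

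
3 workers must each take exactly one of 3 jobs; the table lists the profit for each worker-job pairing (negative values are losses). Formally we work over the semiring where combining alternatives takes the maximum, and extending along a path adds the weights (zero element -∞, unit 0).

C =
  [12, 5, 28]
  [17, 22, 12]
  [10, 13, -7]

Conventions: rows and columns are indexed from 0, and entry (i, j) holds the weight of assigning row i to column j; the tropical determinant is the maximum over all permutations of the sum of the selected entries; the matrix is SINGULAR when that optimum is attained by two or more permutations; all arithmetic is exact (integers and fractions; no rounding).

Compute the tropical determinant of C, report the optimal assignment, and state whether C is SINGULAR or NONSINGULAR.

σ = (0, 1, 2): 12 + 22 + (-7) = 27
σ = (0, 2, 1): 12 + 12 + 13 = 37
σ = (1, 0, 2): 5 + 17 + (-7) = 15
σ = (1, 2, 0): 5 + 12 + 10 = 27
σ = (2, 0, 1): 28 + 17 + 13 = 58
σ = (2, 1, 0): 28 + 22 + 10 = 60
Optimal value attained by: σ = (2, 1, 0).
Answer: det⊕(C) = 60; verdict: NONSINGULAR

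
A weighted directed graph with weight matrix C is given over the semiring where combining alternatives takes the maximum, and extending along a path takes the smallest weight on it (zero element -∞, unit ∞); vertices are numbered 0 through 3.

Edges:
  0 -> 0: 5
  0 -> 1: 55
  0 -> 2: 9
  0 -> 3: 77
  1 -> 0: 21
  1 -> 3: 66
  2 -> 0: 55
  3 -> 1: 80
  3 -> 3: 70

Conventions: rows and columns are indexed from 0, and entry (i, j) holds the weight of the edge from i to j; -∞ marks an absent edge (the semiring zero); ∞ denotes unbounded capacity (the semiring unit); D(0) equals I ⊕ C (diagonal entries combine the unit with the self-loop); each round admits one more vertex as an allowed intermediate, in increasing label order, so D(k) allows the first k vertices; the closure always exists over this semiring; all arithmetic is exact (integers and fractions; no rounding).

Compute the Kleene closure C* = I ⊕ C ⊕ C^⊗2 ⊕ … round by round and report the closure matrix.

D(0):
  [∞, 55, 9, 77]
  [21, ∞, -∞, 66]
  [55, -∞, ∞, -∞]
  [-∞, 80, -∞, ∞]
D(1):
  [∞, 55, 9, 77]
  [21, ∞, 9, 66]
  [55, 55, ∞, 55]
  [-∞, 80, -∞, ∞]
D(2):
  [∞, 55, 9, 77]
  [21, ∞, 9, 66]
  [55, 55, ∞, 55]
  [21, 80, 9, ∞]
D(3):
  [∞, 55, 9, 77]
  [21, ∞, 9, 66]
  [55, 55, ∞, 55]
  [21, 80, 9, ∞]
D(4):
  [∞, 77, 9, 77]
  [21, ∞, 9, 66]
  [55, 55, ∞, 55]
  [21, 80, 9, ∞]
Answer: C* = [[∞, 77, 9, 77], [21, ∞, 9, 66], [55, 55, ∞, 55], [21, 80, 9, ∞]]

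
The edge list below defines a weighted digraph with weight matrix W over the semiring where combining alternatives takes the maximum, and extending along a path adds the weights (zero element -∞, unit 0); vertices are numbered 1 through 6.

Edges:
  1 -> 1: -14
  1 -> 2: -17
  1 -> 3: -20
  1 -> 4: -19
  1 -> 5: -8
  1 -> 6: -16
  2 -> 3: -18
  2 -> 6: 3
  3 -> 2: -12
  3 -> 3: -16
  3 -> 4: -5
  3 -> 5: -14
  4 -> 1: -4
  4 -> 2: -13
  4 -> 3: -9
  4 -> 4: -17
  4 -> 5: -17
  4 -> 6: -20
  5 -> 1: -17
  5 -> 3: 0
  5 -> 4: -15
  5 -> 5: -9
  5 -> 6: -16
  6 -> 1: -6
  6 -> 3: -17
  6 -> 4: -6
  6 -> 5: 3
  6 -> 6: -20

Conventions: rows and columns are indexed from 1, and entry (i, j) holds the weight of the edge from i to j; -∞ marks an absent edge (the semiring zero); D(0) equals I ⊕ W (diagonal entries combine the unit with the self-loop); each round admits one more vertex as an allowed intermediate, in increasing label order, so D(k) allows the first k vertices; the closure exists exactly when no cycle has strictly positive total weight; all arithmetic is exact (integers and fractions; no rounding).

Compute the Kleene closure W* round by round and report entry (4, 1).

D(0):
  [0, -17, -20, -19, -8, -16]
  [-∞, 0, -18, -∞, -∞, 3]
  [-∞, -12, 0, -5, -14, -∞]
  [-4, -13, -9, 0, -17, -20]
  [-17, -∞, 0, -15, 0, -16]
  [-6, -∞, -17, -6, 3, 0]
D(1):
  [0, -17, -20, -19, -8, -16]
  [-∞, 0, -18, -∞, -∞, 3]
  [-∞, -12, 0, -5, -14, -∞]
  [-4, -13, -9, 0, -12, -20]
  [-17, -34, 0, -15, 0, -16]
  [-6, -23, -17, -6, 3, 0]
D(2):
  [0, -17, -20, -19, -8, -14]
  [-∞, 0, -18, -∞, -∞, 3]
  [-∞, -12, 0, -5, -14, -9]
  [-4, -13, -9, 0, -12, -10]
  [-17, -34, 0, -15, 0, -16]
  [-6, -23, -17, -6, 3, 0]
D(3):
  [0, -17, -20, -19, -8, -14]
  [-∞, 0, -18, -23, -32, 3]
  [-∞, -12, 0, -5, -14, -9]
  [-4, -13, -9, 0, -12, -10]
  [-17, -12, 0, -5, 0, -9]
  [-6, -23, -17, -6, 3, 0]
D(4):
  [0, -17, -20, -19, -8, -14]
  [-27, 0, -18, -23, -32, 3]
  [-9, -12, 0, -5, -14, -9]
  [-4, -13, -9, 0, -12, -10]
  [-9, -12, 0, -5, 0, -9]
  [-6, -19, -15, -6, 3, 0]
D(5):
  [0, -17, -8, -13, -8, -14]
  [-27, 0, -18, -23, -32, 3]
  [-9, -12, 0, -5, -14, -9]
  [-4, -13, -9, 0, -12, -10]
  [-9, -12, 0, -5, 0, -9]
  [-6, -9, 3, -2, 3, 0]
D(6):
  [0, -17, -8, -13, -8, -14]
  [-3, 0, 6, 1, 6, 3]
  [-9, -12, 0, -5, -6, -9]
  [-4, -13, -7, 0, -7, -10]
  [-9, -12, 0, -5, 0, -9]
  [-6, -9, 3, -2, 3, 0]
Answer: W*[4][1] = -4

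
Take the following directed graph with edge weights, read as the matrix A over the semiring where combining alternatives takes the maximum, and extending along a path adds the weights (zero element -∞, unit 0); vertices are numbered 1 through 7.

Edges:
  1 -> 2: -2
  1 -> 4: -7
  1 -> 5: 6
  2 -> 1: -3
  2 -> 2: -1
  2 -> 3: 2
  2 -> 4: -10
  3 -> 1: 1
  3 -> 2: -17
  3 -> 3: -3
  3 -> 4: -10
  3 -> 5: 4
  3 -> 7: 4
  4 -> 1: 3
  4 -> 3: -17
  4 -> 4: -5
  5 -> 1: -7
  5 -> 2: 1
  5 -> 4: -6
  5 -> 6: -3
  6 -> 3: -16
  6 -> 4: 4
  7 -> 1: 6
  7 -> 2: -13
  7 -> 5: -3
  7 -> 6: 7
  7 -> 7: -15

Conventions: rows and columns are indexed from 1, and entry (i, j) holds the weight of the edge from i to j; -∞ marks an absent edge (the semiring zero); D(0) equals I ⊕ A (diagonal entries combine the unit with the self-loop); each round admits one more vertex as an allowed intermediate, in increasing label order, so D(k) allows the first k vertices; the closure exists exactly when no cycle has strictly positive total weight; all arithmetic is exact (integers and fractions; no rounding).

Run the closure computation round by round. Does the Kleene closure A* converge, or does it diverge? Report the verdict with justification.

D(0):
  [0, -2, -∞, -7, 6, -∞, -∞]
  [-3, 0, 2, -10, -∞, -∞, -∞]
  [1, -17, 0, -10, 4, -∞, 4]
  [3, -∞, -17, 0, -∞, -∞, -∞]
  [-7, 1, -∞, -6, 0, -3, -∞]
  [-∞, -∞, -16, 4, -∞, 0, -∞]
  [6, -13, -∞, -∞, -3, 7, 0]
D(1):
  [0, -2, -∞, -7, 6, -∞, -∞]
  [-3, 0, 2, -10, 3, -∞, -∞]
  [1, -1, 0, -6, 7, -∞, 4]
  [3, 1, -17, 0, 9, -∞, -∞]
  [-7, 1, -∞, -6, 0, -3, -∞]
  [-∞, -∞, -16, 4, -∞, 0, -∞]
  [6, 4, -∞, -1, 12, 7, 0]
Detection: at round 2, diagonal entry (3, 3) turns strictly positive.
Key observation: the cycle 3->1->2->3 has total weight 1 + (-2) + 2, which is strictly positive.
Answer: DIVERGES — positive cycle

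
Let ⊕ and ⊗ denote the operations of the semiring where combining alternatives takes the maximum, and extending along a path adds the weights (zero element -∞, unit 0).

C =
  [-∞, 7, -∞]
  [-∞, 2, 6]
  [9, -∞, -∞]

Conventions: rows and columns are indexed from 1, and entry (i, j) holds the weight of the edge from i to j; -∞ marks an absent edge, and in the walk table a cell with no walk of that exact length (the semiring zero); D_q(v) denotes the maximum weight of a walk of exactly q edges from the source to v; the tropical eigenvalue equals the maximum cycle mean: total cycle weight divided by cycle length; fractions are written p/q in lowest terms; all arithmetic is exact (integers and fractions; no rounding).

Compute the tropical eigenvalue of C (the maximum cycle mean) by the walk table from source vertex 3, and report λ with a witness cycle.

q=0: [-∞, -∞, 0]
q=1: [9, -∞, -∞]
q=2: [-∞, 16, -∞]
q=3: [-∞, 18, 22]
Optimal cycle mean attained by: cycle 1->2->3->1, total 7 + 6 + 9, length 3.
Answer: λ = 22/3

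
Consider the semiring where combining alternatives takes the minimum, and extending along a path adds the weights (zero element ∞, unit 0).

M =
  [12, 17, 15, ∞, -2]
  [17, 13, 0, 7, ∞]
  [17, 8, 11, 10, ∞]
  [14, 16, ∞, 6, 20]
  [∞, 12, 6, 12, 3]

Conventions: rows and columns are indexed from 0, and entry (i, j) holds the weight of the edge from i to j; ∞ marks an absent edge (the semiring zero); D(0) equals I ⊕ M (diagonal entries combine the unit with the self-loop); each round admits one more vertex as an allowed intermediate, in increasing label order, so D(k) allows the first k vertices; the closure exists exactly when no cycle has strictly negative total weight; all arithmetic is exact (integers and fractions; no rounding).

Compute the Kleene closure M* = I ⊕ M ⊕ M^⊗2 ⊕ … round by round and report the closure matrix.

D(0):
  [0, 17, 15, ∞, -2]
  [17, 0, 0, 7, ∞]
  [17, 8, 0, 10, ∞]
  [14, 16, ∞, 0, 20]
  [∞, 12, 6, 12, 0]
D(1):
  [0, 17, 15, ∞, -2]
  [17, 0, 0, 7, 15]
  [17, 8, 0, 10, 15]
  [14, 16, 29, 0, 12]
  [∞, 12, 6, 12, 0]
D(2):
  [0, 17, 15, 24, -2]
  [17, 0, 0, 7, 15]
  [17, 8, 0, 10, 15]
  [14, 16, 16, 0, 12]
  [29, 12, 6, 12, 0]
D(3):
  [0, 17, 15, 24, -2]
  [17, 0, 0, 7, 15]
  [17, 8, 0, 10, 15]
  [14, 16, 16, 0, 12]
  [23, 12, 6, 12, 0]
D(4):
  [0, 17, 15, 24, -2]
  [17, 0, 0, 7, 15]
  [17, 8, 0, 10, 15]
  [14, 16, 16, 0, 12]
  [23, 12, 6, 12, 0]
D(5):
  [0, 10, 4, 10, -2]
  [17, 0, 0, 7, 15]
  [17, 8, 0, 10, 15]
  [14, 16, 16, 0, 12]
  [23, 12, 6, 12, 0]
Answer: M* = [[0, 10, 4, 10, -2], [17, 0, 0, 7, 15], [17, 8, 0, 10, 15], [14, 16, 16, 0, 12], [23, 12, 6, 12, 0]]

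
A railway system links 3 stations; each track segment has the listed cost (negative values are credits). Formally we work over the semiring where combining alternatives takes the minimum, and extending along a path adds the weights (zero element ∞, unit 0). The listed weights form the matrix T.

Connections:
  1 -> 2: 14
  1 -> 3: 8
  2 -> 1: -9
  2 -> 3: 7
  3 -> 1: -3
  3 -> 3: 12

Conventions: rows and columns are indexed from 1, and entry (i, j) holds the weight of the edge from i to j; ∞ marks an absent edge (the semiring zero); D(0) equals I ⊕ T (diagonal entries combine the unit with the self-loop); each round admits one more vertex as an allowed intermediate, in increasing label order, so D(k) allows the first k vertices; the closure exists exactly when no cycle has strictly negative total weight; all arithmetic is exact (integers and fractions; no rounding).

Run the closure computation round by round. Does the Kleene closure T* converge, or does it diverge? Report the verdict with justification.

D(0):
  [0, 14, 8]
  [-9, 0, 7]
  [-3, ∞, 0]
D(1):
  [0, 14, 8]
  [-9, 0, -1]
  [-3, 11, 0]
D(2):
  [0, 14, 8]
  [-9, 0, -1]
  [-3, 11, 0]
D(3):
  [0, 14, 8]
  [-9, 0, -1]
  [-3, 11, 0]
Key observation: every diagonal entry stays at the unit through all rounds, so no improving cycle exists.
Answer: CONVERGES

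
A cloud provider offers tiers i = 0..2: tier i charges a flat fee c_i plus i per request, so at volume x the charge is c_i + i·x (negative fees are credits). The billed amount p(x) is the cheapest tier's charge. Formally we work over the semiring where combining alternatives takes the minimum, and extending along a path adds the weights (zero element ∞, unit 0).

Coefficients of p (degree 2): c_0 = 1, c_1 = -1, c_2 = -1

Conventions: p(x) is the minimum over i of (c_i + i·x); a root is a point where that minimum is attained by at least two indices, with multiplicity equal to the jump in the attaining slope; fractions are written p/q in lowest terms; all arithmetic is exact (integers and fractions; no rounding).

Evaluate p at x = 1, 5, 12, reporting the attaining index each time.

p(1) = min(1+0·1=1, -1+1·1=0, -1+2·1=1) = 0 (attained by i=1)
p(5) = min(1+0·5=1, -1+1·5=4, -1+2·5=9) = 1 (attained by i=0)
p(12) = min(1+0·12=1, -1+1·12=11, -1+2·12=23) = 1 (attained by i=0)
Answer: p(1) = 0; p(5) = 1; p(12) = 1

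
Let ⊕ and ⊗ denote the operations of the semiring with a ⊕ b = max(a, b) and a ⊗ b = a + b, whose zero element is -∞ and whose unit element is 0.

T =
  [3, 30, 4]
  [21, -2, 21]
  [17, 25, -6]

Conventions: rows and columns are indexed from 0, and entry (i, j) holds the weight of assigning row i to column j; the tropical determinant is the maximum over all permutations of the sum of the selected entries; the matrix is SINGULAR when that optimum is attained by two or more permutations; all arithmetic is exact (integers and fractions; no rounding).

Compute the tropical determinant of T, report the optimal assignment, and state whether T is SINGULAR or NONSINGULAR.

σ = (0, 1, 2): 3 + (-2) + (-6) = -5
σ = (0, 2, 1): 3 + 21 + 25 = 49
σ = (1, 0, 2): 30 + 21 + (-6) = 45
σ = (1, 2, 0): 30 + 21 + 17 = 68
σ = (2, 0, 1): 4 + 21 + 25 = 50
σ = (2, 1, 0): 4 + (-2) + 17 = 19
Optimal value attained by: σ = (1, 2, 0).
Answer: det⊕(T) = 68; verdict: NONSINGULAR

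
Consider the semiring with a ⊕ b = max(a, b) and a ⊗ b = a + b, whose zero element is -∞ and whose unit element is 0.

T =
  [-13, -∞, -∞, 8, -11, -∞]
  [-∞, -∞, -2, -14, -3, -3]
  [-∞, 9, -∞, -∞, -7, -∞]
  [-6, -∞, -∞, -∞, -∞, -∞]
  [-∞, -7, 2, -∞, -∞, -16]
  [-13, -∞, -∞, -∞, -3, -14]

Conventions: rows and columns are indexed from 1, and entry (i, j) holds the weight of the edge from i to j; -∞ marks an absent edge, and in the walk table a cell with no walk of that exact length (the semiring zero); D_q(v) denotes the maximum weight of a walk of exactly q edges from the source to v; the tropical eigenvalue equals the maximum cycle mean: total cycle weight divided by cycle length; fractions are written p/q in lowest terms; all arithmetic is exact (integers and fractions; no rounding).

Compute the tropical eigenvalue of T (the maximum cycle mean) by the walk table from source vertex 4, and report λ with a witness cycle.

q=0: [-∞, -∞, -∞, 0, -∞, -∞]
q=1: [-6, -∞, -∞, -∞, -∞, -∞]
q=2: [-19, -∞, -∞, 2, -17, -∞]
q=3: [-4, -24, -15, -11, -30, -33]
q=4: [-17, -6, -26, 4, -15, -27]
q=5: [-2, -17, -8, -9, -9, -9]
q=6: [-15, 1, -7, 6, -12, -20]
Optimal cycle mean attained by: cycle 2->3->2, total (-2) + 9, length 2.
Answer: λ = 7/2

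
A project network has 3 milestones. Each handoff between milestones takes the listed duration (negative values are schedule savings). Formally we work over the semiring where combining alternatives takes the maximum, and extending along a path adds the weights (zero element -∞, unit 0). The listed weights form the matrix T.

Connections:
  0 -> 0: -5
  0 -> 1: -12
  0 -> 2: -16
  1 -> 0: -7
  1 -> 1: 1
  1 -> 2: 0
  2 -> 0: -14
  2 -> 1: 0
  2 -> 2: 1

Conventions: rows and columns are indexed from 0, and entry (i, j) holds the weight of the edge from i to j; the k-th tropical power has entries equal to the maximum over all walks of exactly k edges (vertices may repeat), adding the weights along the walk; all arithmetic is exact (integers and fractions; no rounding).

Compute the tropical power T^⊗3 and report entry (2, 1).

T^⊗2:
  [-10, -11, -12]
  [-6, 2, 1]
  [-7, 1, 2]
T^⊗3:
  [-15, -10, -11]
  [-5, 3, 2]
  [-6, 2, 3]
Key observation: the optimum is the walk 2->1->1->1, with weight 0 + 1 + 1 = 2.
Optimal value attained by: walk 2->1->1->1.
Answer: (T^⊗3)[2][1] = 2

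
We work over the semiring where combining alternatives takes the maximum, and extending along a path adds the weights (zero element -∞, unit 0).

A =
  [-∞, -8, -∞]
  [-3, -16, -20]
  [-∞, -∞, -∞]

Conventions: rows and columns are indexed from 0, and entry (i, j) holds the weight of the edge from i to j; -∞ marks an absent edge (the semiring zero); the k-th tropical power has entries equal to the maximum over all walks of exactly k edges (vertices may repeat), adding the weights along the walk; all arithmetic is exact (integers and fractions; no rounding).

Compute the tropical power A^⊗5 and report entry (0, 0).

A^⊗2:
  [-11, -24, -28]
  [-19, -11, -36]
  [-∞, -∞, -∞]
A^⊗3:
  [-27, -19, -44]
  [-14, -27, -31]
  [-∞, -∞, -∞]
A^⊗4:
  [-22, -35, -39]
  [-30, -22, -47]
  [-∞, -∞, -∞]
A^⊗5:
  [-38, -30, -55]
  [-25, -38, -42]
  [-∞, -∞, -∞]
Key observation: the optimum is the walk 0->1->0->1->1->0, with weight (-8) + (-3) + (-8) + (-16) + (-3) = -38.
Optimal value attained by: walk 0->1->0->1->1->0.
Answer: (A^⊗5)[0][0] = -38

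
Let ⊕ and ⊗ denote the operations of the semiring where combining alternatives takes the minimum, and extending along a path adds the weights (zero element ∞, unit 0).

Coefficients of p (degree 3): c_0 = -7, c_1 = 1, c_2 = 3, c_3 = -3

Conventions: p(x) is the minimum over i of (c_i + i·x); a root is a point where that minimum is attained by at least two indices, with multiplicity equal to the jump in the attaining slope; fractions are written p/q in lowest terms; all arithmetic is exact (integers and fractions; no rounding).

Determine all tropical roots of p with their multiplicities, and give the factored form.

hull edge (i=0, c=-7) to (i=3, c=-3): slope 4/3, span 3
Factored form: p(x) = -3 ⊗ (x ⊕ (-4/3)) ⊗ (x ⊕ (-4/3)) ⊗ (x ⊕ (-4/3))
Answer: roots = -4/3 (mult 3)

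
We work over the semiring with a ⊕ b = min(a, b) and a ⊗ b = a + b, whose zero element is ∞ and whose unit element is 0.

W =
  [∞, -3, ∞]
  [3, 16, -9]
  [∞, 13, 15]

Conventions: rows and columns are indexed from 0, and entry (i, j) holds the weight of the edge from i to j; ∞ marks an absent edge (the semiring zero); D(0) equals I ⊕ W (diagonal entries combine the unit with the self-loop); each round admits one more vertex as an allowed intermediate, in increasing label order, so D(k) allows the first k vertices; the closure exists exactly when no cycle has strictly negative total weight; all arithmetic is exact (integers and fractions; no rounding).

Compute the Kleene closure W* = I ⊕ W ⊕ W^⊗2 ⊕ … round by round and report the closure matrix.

D(0):
  [0, -3, ∞]
  [3, 0, -9]
  [∞, 13, 0]
D(1):
  [0, -3, ∞]
  [3, 0, -9]
  [∞, 13, 0]
D(2):
  [0, -3, -12]
  [3, 0, -9]
  [16, 13, 0]
D(3):
  [0, -3, -12]
  [3, 0, -9]
  [16, 13, 0]
Answer: W* = [[0, -3, -12], [3, 0, -9], [16, 13, 0]]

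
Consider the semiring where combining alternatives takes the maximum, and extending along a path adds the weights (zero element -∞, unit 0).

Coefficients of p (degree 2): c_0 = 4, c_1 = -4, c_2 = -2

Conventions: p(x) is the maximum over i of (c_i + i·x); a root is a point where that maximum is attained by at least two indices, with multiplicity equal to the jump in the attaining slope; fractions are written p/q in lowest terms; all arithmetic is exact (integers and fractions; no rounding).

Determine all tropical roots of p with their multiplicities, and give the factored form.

hull edge (i=0, c=4) to (i=2, c=-2): slope -3, span 2
Factored form: p(x) = -2 ⊗ (x ⊕ 3) ⊗ (x ⊕ 3)
Answer: roots = 3 (mult 2)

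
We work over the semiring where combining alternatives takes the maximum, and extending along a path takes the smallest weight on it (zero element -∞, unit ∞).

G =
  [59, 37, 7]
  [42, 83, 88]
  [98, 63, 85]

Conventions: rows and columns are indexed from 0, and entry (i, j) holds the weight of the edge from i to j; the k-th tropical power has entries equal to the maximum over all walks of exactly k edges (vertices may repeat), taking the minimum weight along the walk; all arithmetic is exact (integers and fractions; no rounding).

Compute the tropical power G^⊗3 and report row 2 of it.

G^⊗2:
  [59, 37, 37]
  [88, 83, 85]
  [85, 63, 85]
G^⊗3:
  [59, 37, 37]
  [85, 83, 85]
  [85, 63, 85]
Answer: row 2 of G^⊗3 = [85, 63, 85]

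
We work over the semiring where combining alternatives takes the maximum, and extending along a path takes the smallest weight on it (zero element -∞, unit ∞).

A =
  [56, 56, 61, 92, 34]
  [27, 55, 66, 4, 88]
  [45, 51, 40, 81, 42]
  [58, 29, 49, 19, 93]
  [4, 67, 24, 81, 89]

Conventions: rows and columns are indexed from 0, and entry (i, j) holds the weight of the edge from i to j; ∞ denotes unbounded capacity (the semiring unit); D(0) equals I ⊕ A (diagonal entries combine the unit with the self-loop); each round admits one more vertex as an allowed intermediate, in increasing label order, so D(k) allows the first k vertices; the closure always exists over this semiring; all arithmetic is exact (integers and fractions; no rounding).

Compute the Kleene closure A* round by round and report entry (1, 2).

D(0):
  [∞, 56, 61, 92, 34]
  [27, ∞, 66, 4, 88]
  [45, 51, ∞, 81, 42]
  [58, 29, 49, ∞, 93]
  [4, 67, 24, 81, ∞]
D(1):
  [∞, 56, 61, 92, 34]
  [27, ∞, 66, 27, 88]
  [45, 51, ∞, 81, 42]
  [58, 56, 58, ∞, 93]
  [4, 67, 24, 81, ∞]
D(2):
  [∞, 56, 61, 92, 56]
  [27, ∞, 66, 27, 88]
  [45, 51, ∞, 81, 51]
  [58, 56, 58, ∞, 93]
  [27, 67, 66, 81, ∞]
D(3):
  [∞, 56, 61, 92, 56]
  [45, ∞, 66, 66, 88]
  [45, 51, ∞, 81, 51]
  [58, 56, 58, ∞, 93]
  [45, 67, 66, 81, ∞]
D(4):
  [∞, 56, 61, 92, 92]
  [58, ∞, 66, 66, 88]
  [58, 56, ∞, 81, 81]
  [58, 56, 58, ∞, 93]
  [58, 67, 66, 81, ∞]
D(5):
  [∞, 67, 66, 92, 92]
  [58, ∞, 66, 81, 88]
  [58, 67, ∞, 81, 81]
  [58, 67, 66, ∞, 93]
  [58, 67, 66, 81, ∞]
Answer: A*[1][2] = 66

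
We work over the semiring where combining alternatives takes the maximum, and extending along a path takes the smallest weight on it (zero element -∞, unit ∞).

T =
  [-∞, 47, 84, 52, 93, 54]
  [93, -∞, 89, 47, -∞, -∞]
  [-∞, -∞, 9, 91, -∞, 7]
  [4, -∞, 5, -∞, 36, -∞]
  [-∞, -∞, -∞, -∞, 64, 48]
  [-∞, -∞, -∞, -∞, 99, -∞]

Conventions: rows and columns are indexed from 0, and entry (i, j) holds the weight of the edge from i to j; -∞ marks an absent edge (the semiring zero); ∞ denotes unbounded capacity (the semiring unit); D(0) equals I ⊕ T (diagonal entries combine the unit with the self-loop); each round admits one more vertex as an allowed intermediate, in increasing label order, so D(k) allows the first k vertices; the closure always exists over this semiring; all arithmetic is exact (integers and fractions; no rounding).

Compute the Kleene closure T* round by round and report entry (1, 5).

D(0):
  [∞, 47, 84, 52, 93, 54]
  [93, ∞, 89, 47, -∞, -∞]
  [-∞, -∞, ∞, 91, -∞, 7]
  [4, -∞, 5, ∞, 36, -∞]
  [-∞, -∞, -∞, -∞, ∞, 48]
  [-∞, -∞, -∞, -∞, 99, ∞]
D(1):
  [∞, 47, 84, 52, 93, 54]
  [93, ∞, 89, 52, 93, 54]
  [-∞, -∞, ∞, 91, -∞, 7]
  [4, 4, 5, ∞, 36, 4]
  [-∞, -∞, -∞, -∞, ∞, 48]
  [-∞, -∞, -∞, -∞, 99, ∞]
D(2):
  [∞, 47, 84, 52, 93, 54]
  [93, ∞, 89, 52, 93, 54]
  [-∞, -∞, ∞, 91, -∞, 7]
  [4, 4, 5, ∞, 36, 4]
  [-∞, -∞, -∞, -∞, ∞, 48]
  [-∞, -∞, -∞, -∞, 99, ∞]
D(3):
  [∞, 47, 84, 84, 93, 54]
  [93, ∞, 89, 89, 93, 54]
  [-∞, -∞, ∞, 91, -∞, 7]
  [4, 4, 5, ∞, 36, 5]
  [-∞, -∞, -∞, -∞, ∞, 48]
  [-∞, -∞, -∞, -∞, 99, ∞]
D(4):
  [∞, 47, 84, 84, 93, 54]
  [93, ∞, 89, 89, 93, 54]
  [4, 4, ∞, 91, 36, 7]
  [4, 4, 5, ∞, 36, 5]
  [-∞, -∞, -∞, -∞, ∞, 48]
  [-∞, -∞, -∞, -∞, 99, ∞]
D(5):
  [∞, 47, 84, 84, 93, 54]
  [93, ∞, 89, 89, 93, 54]
  [4, 4, ∞, 91, 36, 36]
  [4, 4, 5, ∞, 36, 36]
  [-∞, -∞, -∞, -∞, ∞, 48]
  [-∞, -∞, -∞, -∞, 99, ∞]
D(6):
  [∞, 47, 84, 84, 93, 54]
  [93, ∞, 89, 89, 93, 54]
  [4, 4, ∞, 91, 36, 36]
  [4, 4, 5, ∞, 36, 36]
  [-∞, -∞, -∞, -∞, ∞, 48]
  [-∞, -∞, -∞, -∞, 99, ∞]
Answer: T*[1][5] = 54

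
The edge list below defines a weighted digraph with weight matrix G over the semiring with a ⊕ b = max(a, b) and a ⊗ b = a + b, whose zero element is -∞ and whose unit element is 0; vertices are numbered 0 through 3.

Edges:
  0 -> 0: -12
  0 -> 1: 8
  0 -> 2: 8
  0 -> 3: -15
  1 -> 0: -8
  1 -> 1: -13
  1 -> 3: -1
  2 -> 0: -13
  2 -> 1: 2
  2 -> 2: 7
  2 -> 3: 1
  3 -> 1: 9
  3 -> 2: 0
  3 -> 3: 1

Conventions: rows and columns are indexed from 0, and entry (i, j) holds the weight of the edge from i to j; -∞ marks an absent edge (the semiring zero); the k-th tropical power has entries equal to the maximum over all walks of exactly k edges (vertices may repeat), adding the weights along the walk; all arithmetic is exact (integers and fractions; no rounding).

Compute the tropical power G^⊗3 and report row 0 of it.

G^⊗2:
  [0, 10, 15, 9]
  [-20, 8, 0, 0]
  [-6, 10, 14, 8]
  [1, 10, 7, 8]
G^⊗3:
  [2, 18, 22, 16]
  [0, 9, 7, 7]
  [2, 17, 21, 15]
  [2, 17, 14, 9]
Answer: row 0 of G^⊗3 = [2, 18, 22, 16]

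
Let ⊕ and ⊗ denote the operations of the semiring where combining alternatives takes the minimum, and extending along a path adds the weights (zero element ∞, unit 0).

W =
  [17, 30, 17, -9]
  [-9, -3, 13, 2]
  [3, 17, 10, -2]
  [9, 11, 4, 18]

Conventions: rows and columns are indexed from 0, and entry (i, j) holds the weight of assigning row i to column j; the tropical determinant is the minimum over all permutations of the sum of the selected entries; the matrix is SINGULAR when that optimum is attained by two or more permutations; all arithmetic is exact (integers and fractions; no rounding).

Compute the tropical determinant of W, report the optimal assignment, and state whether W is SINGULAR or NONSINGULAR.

σ = (0, 1, 2, 3): 17 + (-3) + 10 + 18 = 42
σ = (0, 1, 3, 2): 17 + (-3) + (-2) + 4 = 16
σ = (0, 2, 1, 3): 17 + 13 + 17 + 18 = 65
σ = (0, 2, 3, 1): 17 + 13 + (-2) + 11 = 39
σ = (0, 3, 1, 2): 17 + 2 + 17 + 4 = 40
σ = (0, 3, 2, 1): 17 + 2 + 10 + 11 = 40
σ = (1, 0, 2, 3): 30 + (-9) + 10 + 18 = 49
σ = (1, 0, 3, 2): 30 + (-9) + (-2) + 4 = 23
σ = (1, 2, 0, 3): 30 + 13 + 3 + 18 = 64
σ = (1, 2, 3, 0): 30 + 13 + (-2) + 9 = 50
σ = (1, 3, 0, 2): 30 + 2 + 3 + 4 = 39
σ = (1, 3, 2, 0): 30 + 2 + 10 + 9 = 51
σ = (2, 0, 1, 3): 17 + (-9) + 17 + 18 = 43
σ = (2, 0, 3, 1): 17 + (-9) + (-2) + 11 = 17
σ = (2, 1, 0, 3): 17 + (-3) + 3 + 18 = 35
σ = (2, 1, 3, 0): 17 + (-3) + (-2) + 9 = 21
σ = (2, 3, 0, 1): 17 + 2 + 3 + 11 = 33
σ = (2, 3, 1, 0): 17 + 2 + 17 + 9 = 45
σ = (3, 0, 1, 2): (-9) + (-9) + 17 + 4 = 3
σ = (3, 0, 2, 1): (-9) + (-9) + 10 + 11 = 3
σ = (3, 1, 0, 2): (-9) + (-3) + 3 + 4 = -5
σ = (3, 1, 2, 0): (-9) + (-3) + 10 + 9 = 7
σ = (3, 2, 0, 1): (-9) + 13 + 3 + 11 = 18
σ = (3, 2, 1, 0): (-9) + 13 + 17 + 9 = 30
Optimal value attained by: σ = (3, 1, 0, 2).
Answer: det⊕(W) = -5; verdict: NONSINGULAR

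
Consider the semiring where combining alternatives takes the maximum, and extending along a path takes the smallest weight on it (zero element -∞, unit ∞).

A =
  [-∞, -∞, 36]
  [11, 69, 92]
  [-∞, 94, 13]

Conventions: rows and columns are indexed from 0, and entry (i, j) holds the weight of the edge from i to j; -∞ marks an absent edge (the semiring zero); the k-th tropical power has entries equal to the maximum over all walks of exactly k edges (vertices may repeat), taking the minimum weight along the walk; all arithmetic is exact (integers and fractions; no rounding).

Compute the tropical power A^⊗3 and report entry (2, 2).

A^⊗2:
  [-∞, 36, 13]
  [11, 92, 69]
  [11, 69, 92]
A^⊗3:
  [11, 36, 36]
  [11, 69, 92]
  [11, 92, 69]
Key observation: the optimum is the walk 2->1->1->2, with weight 94 min 69 min 92 = 69.
Optimal value attained by: walk 2->1->1->2.
Answer: (A^⊗3)[2][2] = 69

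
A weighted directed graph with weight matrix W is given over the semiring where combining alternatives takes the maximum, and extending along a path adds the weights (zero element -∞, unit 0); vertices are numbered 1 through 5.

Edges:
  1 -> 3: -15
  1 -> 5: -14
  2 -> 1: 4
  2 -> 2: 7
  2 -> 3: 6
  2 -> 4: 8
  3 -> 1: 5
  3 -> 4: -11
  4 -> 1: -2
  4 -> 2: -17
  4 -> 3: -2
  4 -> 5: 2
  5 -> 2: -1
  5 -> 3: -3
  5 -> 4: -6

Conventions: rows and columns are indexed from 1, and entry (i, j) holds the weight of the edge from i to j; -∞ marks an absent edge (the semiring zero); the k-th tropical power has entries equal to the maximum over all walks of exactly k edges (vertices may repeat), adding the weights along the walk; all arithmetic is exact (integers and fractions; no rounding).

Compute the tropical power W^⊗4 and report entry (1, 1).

W^⊗2:
  [-10, -15, -17, -20, -∞]
  [11, 14, 13, 15, 10]
  [-13, -28, -10, -∞, -9]
  [3, 1, -1, -4, -16]
  [3, 6, 5, 7, -4]
W^⊗3:
  [-11, -8, -9, -7, -18]
  [18, 21, 20, 22, 17]
  [-5, -10, -12, -15, -27]
  [5, 8, 7, 9, -2]
  [10, 13, 12, 14, 9]
W^⊗4:
  [-4, -1, -2, 0, -5]
  [25, 28, 27, 29, 24]
  [-6, -3, -4, -2, -13]
  [12, 15, 14, 16, 11]
  [17, 20, 19, 21, 16]
Key observation: the optimum is the walk 1->5->2->2->1, with weight (-14) + (-1) + 7 + 4 = -4.
Optimal value attained by: walk 1->5->2->2->1.
Answer: (W^⊗4)[1][1] = -4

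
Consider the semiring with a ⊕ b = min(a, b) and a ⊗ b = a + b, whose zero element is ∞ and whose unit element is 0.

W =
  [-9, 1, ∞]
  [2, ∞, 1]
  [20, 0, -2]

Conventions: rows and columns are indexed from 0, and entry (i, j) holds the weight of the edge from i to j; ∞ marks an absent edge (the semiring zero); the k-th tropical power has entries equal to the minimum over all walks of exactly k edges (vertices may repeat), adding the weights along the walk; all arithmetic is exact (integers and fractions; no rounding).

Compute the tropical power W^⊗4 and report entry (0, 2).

W^⊗2:
  [-18, -8, 2]
  [-7, 1, -1]
  [2, -2, -4]
W^⊗3:
  [-27, -17, -7]
  [-16, -6, -3]
  [-7, -4, -6]
W^⊗4:
  [-36, -26, -16]
  [-25, -15, -5]
  [-16, -6, -8]
Key observation: the optimum is the walk 0->0->0->1->2, with weight (-9) + (-9) + 1 + 1 = -16.
Optimal value attained by: walk 0->0->0->1->2.
Answer: (W^⊗4)[0][2] = -16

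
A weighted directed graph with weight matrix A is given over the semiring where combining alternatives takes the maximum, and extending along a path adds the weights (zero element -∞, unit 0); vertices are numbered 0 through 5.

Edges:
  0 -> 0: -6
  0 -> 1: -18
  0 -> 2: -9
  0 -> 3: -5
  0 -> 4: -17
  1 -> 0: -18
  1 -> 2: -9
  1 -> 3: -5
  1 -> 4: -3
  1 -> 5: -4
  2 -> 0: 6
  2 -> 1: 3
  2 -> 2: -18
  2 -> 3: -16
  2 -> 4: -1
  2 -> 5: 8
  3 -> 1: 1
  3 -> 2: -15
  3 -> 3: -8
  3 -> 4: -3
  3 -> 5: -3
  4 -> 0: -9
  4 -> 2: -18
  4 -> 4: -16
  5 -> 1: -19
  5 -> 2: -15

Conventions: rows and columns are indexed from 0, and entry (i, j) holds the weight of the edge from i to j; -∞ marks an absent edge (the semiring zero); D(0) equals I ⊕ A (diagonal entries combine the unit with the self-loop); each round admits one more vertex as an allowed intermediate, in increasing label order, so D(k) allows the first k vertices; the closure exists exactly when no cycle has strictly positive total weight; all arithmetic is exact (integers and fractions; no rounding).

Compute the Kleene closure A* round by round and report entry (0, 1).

D(0):
  [0, -18, -9, -5, -17, -∞]
  [-18, 0, -9, -5, -3, -4]
  [6, 3, 0, -16, -1, 8]
  [-∞, 1, -15, 0, -3, -3]
  [-9, -∞, -18, -∞, 0, -∞]
  [-∞, -19, -15, -∞, -∞, 0]
D(1):
  [0, -18, -9, -5, -17, -∞]
  [-18, 0, -9, -5, -3, -4]
  [6, 3, 0, 1, -1, 8]
  [-∞, 1, -15, 0, -3, -3]
  [-9, -27, -18, -14, 0, -∞]
  [-∞, -19, -15, -∞, -∞, 0]
D(2):
  [0, -18, -9, -5, -17, -22]
  [-18, 0, -9, -5, -3, -4]
  [6, 3, 0, 1, 0, 8]
  [-17, 1, -8, 0, -2, -3]
  [-9, -27, -18, -14, 0, -31]
  [-37, -19, -15, -24, -22, 0]
D(3):
  [0, -6, -9, -5, -9, -1]
  [-3, 0, -9, -5, -3, -1]
  [6, 3, 0, 1, 0, 8]
  [-2, 1, -8, 0, -2, 0]
  [-9, -15, -18, -14, 0, -10]
  [-9, -12, -15, -14, -15, 0]
D(4):
  [0, -4, -9, -5, -7, -1]
  [-3, 0, -9, -5, -3, -1]
  [6, 3, 0, 1, 0, 8]
  [-2, 1, -8, 0, -2, 0]
  [-9, -13, -18, -14, 0, -10]
  [-9, -12, -15, -14, -15, 0]
D(5):
  [0, -4, -9, -5, -7, -1]
  [-3, 0, -9, -5, -3, -1]
  [6, 3, 0, 1, 0, 8]
  [-2, 1, -8, 0, -2, 0]
  [-9, -13, -18, -14, 0, -10]
  [-9, -12, -15, -14, -15, 0]
D(6):
  [0, -4, -9, -5, -7, -1]
  [-3, 0, -9, -5, -3, -1]
  [6, 3, 0, 1, 0, 8]
  [-2, 1, -8, 0, -2, 0]
  [-9, -13, -18, -14, 0, -10]
  [-9, -12, -15, -14, -15, 0]
Answer: A*[0][1] = -4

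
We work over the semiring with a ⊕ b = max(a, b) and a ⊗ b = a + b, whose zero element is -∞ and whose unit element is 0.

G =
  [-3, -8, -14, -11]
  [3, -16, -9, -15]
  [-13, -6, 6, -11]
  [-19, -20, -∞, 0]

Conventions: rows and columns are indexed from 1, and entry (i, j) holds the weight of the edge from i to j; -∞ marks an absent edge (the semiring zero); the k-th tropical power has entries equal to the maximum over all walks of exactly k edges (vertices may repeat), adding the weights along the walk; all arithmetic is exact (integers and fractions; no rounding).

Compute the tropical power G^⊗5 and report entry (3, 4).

G^⊗2:
  [-5, -11, -8, -11]
  [0, -5, -3, -8]
  [-3, 0, 12, -5]
  [-17, -20, -29, 0]
G^⊗3:
  [-8, -13, -2, -11]
  [-2, -8, 3, -8]
  [3, 6, 18, 1]
  [-17, -20, -23, 0]
G^⊗4:
  [-10, -8, 4, -11]
  [-5, -3, 9, -8]
  [9, 12, 24, 7]
  [-17, -20, -17, 0]
G^⊗5:
  [-5, -2, 10, -7]
  [0, 3, 15, -2]
  [15, 18, 30, 13]
  [-17, -20, -11, 0]
Key observation: the optimum is the walk 3->3->3->3->3->4, with weight 6 + 6 + 6 + 6 + (-11) = 13.
Optimal value attained by: walk 3->3->3->3->3->4.
Answer: (G^⊗5)[3][4] = 13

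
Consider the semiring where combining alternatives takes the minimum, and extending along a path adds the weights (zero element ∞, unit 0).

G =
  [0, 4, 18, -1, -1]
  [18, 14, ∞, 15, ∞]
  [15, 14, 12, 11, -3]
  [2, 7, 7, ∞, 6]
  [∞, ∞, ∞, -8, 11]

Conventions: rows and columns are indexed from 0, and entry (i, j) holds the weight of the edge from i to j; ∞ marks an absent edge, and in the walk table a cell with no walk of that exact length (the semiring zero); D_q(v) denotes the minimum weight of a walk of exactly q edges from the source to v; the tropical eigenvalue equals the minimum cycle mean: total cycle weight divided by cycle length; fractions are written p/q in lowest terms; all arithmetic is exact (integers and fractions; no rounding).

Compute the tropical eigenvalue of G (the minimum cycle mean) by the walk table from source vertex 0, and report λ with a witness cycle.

q=0: [0, ∞, ∞, ∞, ∞]
q=1: [0, 4, 18, -1, -1]
q=2: [0, 4, 6, -9, -1]
q=3: [-7, -2, -2, -9, -3]
q=4: [-7, -3, -2, -11, -8]
q=5: [-9, -4, -4, -16, -8]
Optimal cycle mean attained by: cycle 0->4->3->0, total (-1) + (-8) + 2, length 3.
Answer: λ = -7/3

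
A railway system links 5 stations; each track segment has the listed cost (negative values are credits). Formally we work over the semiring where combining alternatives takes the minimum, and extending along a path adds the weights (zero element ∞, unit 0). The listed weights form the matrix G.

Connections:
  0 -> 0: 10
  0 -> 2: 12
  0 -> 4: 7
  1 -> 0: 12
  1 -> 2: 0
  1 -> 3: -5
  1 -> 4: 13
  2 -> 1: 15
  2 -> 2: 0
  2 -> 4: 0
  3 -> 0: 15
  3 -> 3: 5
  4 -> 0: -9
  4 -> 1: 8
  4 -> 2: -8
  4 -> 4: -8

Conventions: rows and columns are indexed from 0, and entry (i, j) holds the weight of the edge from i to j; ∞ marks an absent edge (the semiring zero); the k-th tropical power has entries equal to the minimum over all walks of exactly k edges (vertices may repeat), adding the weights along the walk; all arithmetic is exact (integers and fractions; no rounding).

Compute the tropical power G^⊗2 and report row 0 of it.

G^⊗2:
  [-2, 15, -1, ∞, -1]
  [4, 15, 0, 0, 0]
  [-9, 8, -8, 10, -8]
  [20, ∞, 27, 10, 22]
  [-17, 0, -16, 3, -16]
Answer: row 0 of G^⊗2 = [-2, 15, -1, ∞, -1]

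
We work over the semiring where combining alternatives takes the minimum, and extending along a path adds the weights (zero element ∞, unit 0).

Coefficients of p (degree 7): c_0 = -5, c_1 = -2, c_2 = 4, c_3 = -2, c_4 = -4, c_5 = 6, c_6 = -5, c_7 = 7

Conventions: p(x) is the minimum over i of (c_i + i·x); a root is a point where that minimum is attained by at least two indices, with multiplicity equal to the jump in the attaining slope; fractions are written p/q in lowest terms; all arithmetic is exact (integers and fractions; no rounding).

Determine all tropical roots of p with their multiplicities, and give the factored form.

hull edge (i=0, c=-5) to (i=6, c=-5): slope 0, span 6
hull edge (i=6, c=-5) to (i=7, c=7): slope 12, span 1
Factored form: p(x) = 7 ⊗ (x ⊕ (-12)) ⊗ (x ⊕ 0) ⊗ (x ⊕ 0) ⊗ (x ⊕ 0) ⊗ (x ⊕ 0) ⊗ (x ⊕ 0) ⊗ (x ⊕ 0)
Answer: roots = -12 (mult 1), 0 (mult 6)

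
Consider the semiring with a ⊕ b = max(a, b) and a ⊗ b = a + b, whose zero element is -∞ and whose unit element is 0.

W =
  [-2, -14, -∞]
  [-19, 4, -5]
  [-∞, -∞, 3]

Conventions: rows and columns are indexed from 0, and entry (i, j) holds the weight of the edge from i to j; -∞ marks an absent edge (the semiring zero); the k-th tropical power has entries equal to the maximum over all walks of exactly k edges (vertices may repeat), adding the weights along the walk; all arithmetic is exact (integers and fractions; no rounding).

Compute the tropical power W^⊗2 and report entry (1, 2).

W^⊗2:
  [-4, -10, -19]
  [-15, 8, -1]
  [-∞, -∞, 6]
Key observation: the optimum is the walk 1->1->2, with weight 4 + (-5) = -1.
Optimal value attained by: walk 1->1->2.
Answer: (W^⊗2)[1][2] = -1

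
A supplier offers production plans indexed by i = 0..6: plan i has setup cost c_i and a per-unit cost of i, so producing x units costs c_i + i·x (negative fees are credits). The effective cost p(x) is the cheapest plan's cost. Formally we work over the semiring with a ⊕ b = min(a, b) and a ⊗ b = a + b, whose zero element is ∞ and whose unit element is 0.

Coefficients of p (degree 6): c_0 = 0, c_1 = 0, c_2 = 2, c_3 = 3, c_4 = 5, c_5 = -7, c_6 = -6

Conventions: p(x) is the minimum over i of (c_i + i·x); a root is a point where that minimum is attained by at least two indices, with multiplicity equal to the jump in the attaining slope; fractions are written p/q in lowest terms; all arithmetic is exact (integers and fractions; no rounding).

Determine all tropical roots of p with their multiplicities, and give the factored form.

hull edge (i=0, c=0) to (i=5, c=-7): slope -7/5, span 5
hull edge (i=5, c=-7) to (i=6, c=-6): slope 1, span 1
Factored form: p(x) = -6 ⊗ (x ⊕ (-1)) ⊗ (x ⊕ 7/5) ⊗ (x ⊕ 7/5) ⊗ (x ⊕ 7/5) ⊗ (x ⊕ 7/5) ⊗ (x ⊕ 7/5)
Answer: roots = -1 (mult 1), 7/5 (mult 5)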